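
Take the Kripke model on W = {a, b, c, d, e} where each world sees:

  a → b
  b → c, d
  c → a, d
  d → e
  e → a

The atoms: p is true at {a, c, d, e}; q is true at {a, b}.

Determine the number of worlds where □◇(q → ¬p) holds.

4

a: successors {b}; ◇(q → ¬p) there: b:T. ✓
b: successors {c, d}; ◇(q → ¬p) there: c:T, d:T. ✓
c: successors {a, d}; ◇(q → ¬p) there: a:T, d:T. ✓
d: successors {e}; ◇(q → ¬p) there: e:F. ✗
e: successors {a}; ◇(q → ¬p) there: a:T. ✓
Satisfying worlds: {a, b, c, e}.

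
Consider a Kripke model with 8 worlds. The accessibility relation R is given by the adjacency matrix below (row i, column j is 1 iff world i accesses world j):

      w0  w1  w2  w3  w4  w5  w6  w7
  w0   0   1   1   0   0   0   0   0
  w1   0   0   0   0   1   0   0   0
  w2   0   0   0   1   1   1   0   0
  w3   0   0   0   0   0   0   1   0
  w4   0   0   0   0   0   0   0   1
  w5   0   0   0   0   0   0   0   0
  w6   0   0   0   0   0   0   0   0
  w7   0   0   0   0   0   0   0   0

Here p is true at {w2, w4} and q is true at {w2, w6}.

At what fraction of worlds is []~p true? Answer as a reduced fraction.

w0: successors {w1, w2}; ~p there: w1:T, w2:F. ✗
w1: successors {w4}; ~p there: w4:F. ✗
w2: successors {w3, w4, w5}; ~p there: w3:T, w4:F, w5:T. ✗
w3: successors {w6}; ~p there: w6:T. ✓
w4: successors {w7}; ~p there: w7:T. ✓
w5: no successors, so []~p holds vacuously. ✓
w6: no successors, so []~p holds vacuously. ✓
w7: no successors, so []~p holds vacuously. ✓
That's 5 of 8 worlds, so 5/8.

5/8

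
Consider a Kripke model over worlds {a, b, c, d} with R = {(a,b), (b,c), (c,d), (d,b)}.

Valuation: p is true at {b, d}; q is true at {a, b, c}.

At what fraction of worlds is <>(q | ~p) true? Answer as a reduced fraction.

3/4

a: successors {b}; q | ~p there: b:T. ✓
b: successors {c}; q | ~p there: c:T. ✓
c: successors {d}; q | ~p there: d:F. ✗
d: successors {b}; q | ~p there: b:T. ✓
That's 3 of 4 worlds, so 3/4.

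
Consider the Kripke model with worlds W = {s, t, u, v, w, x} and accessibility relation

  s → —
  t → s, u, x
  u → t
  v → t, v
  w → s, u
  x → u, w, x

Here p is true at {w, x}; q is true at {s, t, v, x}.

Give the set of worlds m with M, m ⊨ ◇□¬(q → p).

s: no successors, so ◇□¬(q → p) fails. ✗
t: successors {s, u, x}; □¬(q → p) there: s:T, u:T, x:F. ✓
u: successors {t}; □¬(q → p) there: t:F. ✗
v: successors {t, v}; □¬(q → p) there: t:F, v:T. ✓
w: successors {s, u}; □¬(q → p) there: s:T, u:T. ✓
x: successors {u, w, x}; □¬(q → p) there: u:T, w:F, x:F. ✓

{t, v, w, x}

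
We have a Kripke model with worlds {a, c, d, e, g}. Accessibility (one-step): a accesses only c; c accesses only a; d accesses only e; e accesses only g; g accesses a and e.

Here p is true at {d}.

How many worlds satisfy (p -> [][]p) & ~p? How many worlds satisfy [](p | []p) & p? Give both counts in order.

For (p -> [][]p) & ~p:
a: p -> [][]p is T, ~p is T. ✓
c: p -> [][]p is T, ~p is T. ✓
d: p -> [][]p is F, ~p is F. ✗
e: p -> [][]p is T, ~p is T. ✓
g: p -> [][]p is T, ~p is T. ✓
— 4 worlds.
For [](p | []p) & p:
a: [](p | []p) is F, p is F. ✗
c: [](p | []p) is F, p is F. ✗
d: [](p | []p) is F, p is T. ✗
e: [](p | []p) is F, p is F. ✗
g: [](p | []p) is F, p is F. ✗
— 0 worlds.

4 and 0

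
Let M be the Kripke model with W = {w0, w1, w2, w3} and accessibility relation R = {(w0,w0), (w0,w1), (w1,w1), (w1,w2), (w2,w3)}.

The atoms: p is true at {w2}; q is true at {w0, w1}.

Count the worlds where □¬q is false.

2

w0: successors {w0, w1}; ¬q there: w0:F, w1:F. ✗
w1: successors {w1, w2}; ¬q there: w1:F, w2:T. ✗
w2: successors {w3}; ¬q there: w3:T. ✓
w3: no successors, so □¬q holds vacuously. ✓
Satisfying worlds: {w2, w3}.
So □¬q fails at the other 2 worlds.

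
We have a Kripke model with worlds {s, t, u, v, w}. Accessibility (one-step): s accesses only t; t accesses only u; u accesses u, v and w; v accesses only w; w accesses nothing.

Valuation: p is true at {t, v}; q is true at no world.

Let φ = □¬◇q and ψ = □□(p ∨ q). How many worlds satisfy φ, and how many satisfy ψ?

For □¬◇q:
s: successors {t}; ¬◇q there: t:T. ✓
t: successors {u}; ¬◇q there: u:T. ✓
u: successors {u, v, w}; ¬◇q there: u:T, v:T, w:T. ✓
v: successors {w}; ¬◇q there: w:T. ✓
w: no successors, so □¬◇q holds vacuously. ✓
— 5 worlds.
For □□(p ∨ q):
s: successors {t}; □(p ∨ q) there: t:F. ✗
t: successors {u}; □(p ∨ q) there: u:F. ✗
u: successors {u, v, w}; □(p ∨ q) there: u:F, v:F, w:T. ✗
v: successors {w}; □(p ∨ q) there: w:T. ✓
w: no successors, so □□(p ∨ q) holds vacuously. ✓
— 2 worlds.

5 and 2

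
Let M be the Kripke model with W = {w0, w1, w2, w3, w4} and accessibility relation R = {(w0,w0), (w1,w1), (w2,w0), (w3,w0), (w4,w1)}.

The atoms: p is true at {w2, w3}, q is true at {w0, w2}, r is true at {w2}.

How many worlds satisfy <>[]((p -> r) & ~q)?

2

w0: successors {w0}; []((p -> r) & ~q) there: w0:F. ✗
w1: successors {w1}; []((p -> r) & ~q) there: w1:T. ✓
w2: successors {w0}; []((p -> r) & ~q) there: w0:F. ✗
w3: successors {w0}; []((p -> r) & ~q) there: w0:F. ✗
w4: successors {w1}; []((p -> r) & ~q) there: w1:T. ✓
Satisfying worlds: {w1, w4}.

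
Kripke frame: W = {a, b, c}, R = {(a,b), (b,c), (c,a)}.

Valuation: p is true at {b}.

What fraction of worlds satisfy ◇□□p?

a: successors {b}; □□p there: b:F. ✗
b: successors {c}; □□p there: c:T. ✓
c: successors {a}; □□p there: a:F. ✗
That's 1 of 3 worlds, so 1/3.

1/3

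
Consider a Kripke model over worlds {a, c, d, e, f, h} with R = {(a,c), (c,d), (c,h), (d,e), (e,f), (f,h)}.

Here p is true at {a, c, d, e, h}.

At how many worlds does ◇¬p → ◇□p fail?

0

a: ◇¬p is F, ◇□p is T. ✓
c: ◇¬p is F, ◇□p is T. ✓
d: ◇¬p is F, ◇□p is F. ✓
e: ◇¬p is T, ◇□p is T. ✓
f: ◇¬p is F, ◇□p is T. ✓
h: ◇¬p is F, ◇□p is F. ✓
Satisfying worlds: {a, c, d, e, f, h}.
So ◇¬p → ◇□p fails at the other 0 worlds.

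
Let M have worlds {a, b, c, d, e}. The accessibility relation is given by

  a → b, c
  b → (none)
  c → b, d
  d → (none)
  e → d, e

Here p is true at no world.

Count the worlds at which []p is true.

a: successors {b, c}; p there: b:F, c:F. ✗
b: no successors, so []p holds vacuously. ✓
c: successors {b, d}; p there: b:F, d:F. ✗
d: no successors, so []p holds vacuously. ✓
e: successors {d, e}; p there: d:F, e:F. ✗
Satisfying worlds: {b, d}.

2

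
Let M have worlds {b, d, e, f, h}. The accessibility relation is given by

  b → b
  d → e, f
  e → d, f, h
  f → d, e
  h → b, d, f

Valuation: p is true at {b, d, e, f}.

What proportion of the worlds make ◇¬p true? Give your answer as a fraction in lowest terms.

1/5

b: successors {b}; ¬p there: b:F. ✗
d: successors {e, f}; ¬p there: e:F, f:F. ✗
e: successors {d, f, h}; ¬p there: d:F, f:F, h:T. ✓
f: successors {d, e}; ¬p there: d:F, e:F. ✗
h: successors {b, d, f}; ¬p there: b:F, d:F, f:F. ✗
That's 1 of 5 worlds, so 1/5.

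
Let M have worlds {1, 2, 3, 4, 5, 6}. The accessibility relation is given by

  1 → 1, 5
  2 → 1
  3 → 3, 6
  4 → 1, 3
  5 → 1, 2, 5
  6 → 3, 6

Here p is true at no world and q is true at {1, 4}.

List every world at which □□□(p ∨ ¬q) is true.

{3, 6}

1: successors {1, 5}; □□(p ∨ ¬q) there: 1:F, 5:F. ✗
2: successors {1}; □□(p ∨ ¬q) there: 1:F. ✗
3: successors {3, 6}; □□(p ∨ ¬q) there: 3:T, 6:T. ✓
4: successors {1, 3}; □□(p ∨ ¬q) there: 1:F, 3:T. ✗
5: successors {1, 2, 5}; □□(p ∨ ¬q) there: 1:F, 2:F, 5:F. ✗
6: successors {3, 6}; □□(p ∨ ¬q) there: 3:T, 6:T. ✓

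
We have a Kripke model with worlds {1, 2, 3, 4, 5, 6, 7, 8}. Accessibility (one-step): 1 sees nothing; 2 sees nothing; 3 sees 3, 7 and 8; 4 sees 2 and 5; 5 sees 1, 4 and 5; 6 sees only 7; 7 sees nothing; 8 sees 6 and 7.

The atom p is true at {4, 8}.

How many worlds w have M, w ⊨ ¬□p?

5

1: □p is T. ✗
2: □p is T. ✗
3: □p is F. ✓
4: □p is F. ✓
5: □p is F. ✓
6: □p is F. ✓
7: □p is T. ✗
8: □p is F. ✓
Satisfying worlds: {3, 4, 5, 6, 8}.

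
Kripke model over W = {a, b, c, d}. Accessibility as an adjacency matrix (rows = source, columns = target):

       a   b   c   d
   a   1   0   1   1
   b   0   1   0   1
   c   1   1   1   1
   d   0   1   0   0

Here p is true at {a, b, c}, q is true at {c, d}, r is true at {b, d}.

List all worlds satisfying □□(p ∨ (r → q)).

a: successors {a, c, d}; □(p ∨ (r → q)) there: a:T, c:T, d:T. ✓
b: successors {b, d}; □(p ∨ (r → q)) there: b:T, d:T. ✓
c: successors {a, b, c, d}; □(p ∨ (r → q)) there: a:T, b:T, c:T, d:T. ✓
d: successors {b}; □(p ∨ (r → q)) there: b:T. ✓

{a, b, c, d}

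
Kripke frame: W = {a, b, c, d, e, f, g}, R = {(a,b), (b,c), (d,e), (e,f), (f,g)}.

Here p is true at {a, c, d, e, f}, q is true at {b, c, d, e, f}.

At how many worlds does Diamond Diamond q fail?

5

a: successors {b}; Diamond q there: b:T. ✓
b: successors {c}; Diamond q there: c:F. ✗
c: no successors, so Diamond Diamond q fails. ✗
d: successors {e}; Diamond q there: e:T. ✓
e: successors {f}; Diamond q there: f:F. ✗
f: successors {g}; Diamond q there: g:F. ✗
g: no successors, so Diamond Diamond q fails. ✗
Satisfying worlds: {a, d}.
So Diamond Diamond q fails at the other 5 worlds.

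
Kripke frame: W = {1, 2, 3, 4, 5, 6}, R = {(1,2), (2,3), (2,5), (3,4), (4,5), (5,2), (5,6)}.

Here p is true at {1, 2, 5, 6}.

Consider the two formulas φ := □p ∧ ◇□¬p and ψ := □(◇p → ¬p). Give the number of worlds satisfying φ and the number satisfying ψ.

1 and 2

For □p ∧ ◇□¬p:
1: □p is T, ◇□¬p is F. ✗
2: □p is F, ◇□¬p is T. ✗
3: □p is F, ◇□¬p is F. ✗
4: □p is T, ◇□¬p is F. ✗
5: □p is T, ◇□¬p is T. ✓
6: □p is T, ◇□¬p is F. ✗
— 1 world.
For □(◇p → ¬p):
1: successors {2}; ◇p → ¬p there: 2:F. ✗
2: successors {3, 5}; ◇p → ¬p there: 3:T, 5:F. ✗
3: successors {4}; ◇p → ¬p there: 4:T. ✓
4: successors {5}; ◇p → ¬p there: 5:F. ✗
5: successors {2, 6}; ◇p → ¬p there: 2:F, 6:T. ✗
6: no successors, so □(◇p → ¬p) holds vacuously. ✓
— 2 worlds.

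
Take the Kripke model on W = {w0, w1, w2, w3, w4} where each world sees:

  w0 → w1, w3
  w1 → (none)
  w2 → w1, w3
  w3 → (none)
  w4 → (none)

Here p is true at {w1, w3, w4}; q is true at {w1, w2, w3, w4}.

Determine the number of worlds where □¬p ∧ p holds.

3

w0: □¬p is F, p is F. ✗
w1: □¬p is T, p is T. ✓
w2: □¬p is F, p is F. ✗
w3: □¬p is T, p is T. ✓
w4: □¬p is T, p is T. ✓
Satisfying worlds: {w1, w3, w4}.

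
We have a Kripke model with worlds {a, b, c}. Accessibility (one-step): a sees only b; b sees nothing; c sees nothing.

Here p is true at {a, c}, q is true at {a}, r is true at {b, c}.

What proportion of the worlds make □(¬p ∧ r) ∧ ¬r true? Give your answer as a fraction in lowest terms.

a: □(¬p ∧ r) is T, ¬r is T. ✓
b: □(¬p ∧ r) is T, ¬r is F. ✗
c: □(¬p ∧ r) is T, ¬r is F. ✗
That's 1 of 3 worlds, so 1/3.

1/3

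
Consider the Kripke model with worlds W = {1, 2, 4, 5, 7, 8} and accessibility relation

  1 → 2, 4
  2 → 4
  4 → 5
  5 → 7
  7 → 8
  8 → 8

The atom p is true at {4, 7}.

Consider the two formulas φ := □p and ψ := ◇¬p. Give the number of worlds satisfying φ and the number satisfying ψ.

2 and 4

For □p:
1: successors {2, 4}; p there: 2:F, 4:T. ✗
2: successors {4}; p there: 4:T. ✓
4: successors {5}; p there: 5:F. ✗
5: successors {7}; p there: 7:T. ✓
7: successors {8}; p there: 8:F. ✗
8: successors {8}; p there: 8:F. ✗
— 2 worlds.
For ◇¬p:
1: successors {2, 4}; ¬p there: 2:T, 4:F. ✓
2: successors {4}; ¬p there: 4:F. ✗
4: successors {5}; ¬p there: 5:T. ✓
5: successors {7}; ¬p there: 7:F. ✗
7: successors {8}; ¬p there: 8:T. ✓
8: successors {8}; ¬p there: 8:T. ✓
— 4 worlds.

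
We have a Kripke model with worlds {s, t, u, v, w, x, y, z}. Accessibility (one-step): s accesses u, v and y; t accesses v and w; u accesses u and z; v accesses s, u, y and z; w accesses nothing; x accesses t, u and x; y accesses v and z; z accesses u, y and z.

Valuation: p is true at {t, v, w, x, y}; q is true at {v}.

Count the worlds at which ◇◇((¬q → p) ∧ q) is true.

4

s: successors {u, v, y}; ◇((¬q → p) ∧ q) there: u:F, v:F, y:T. ✓
t: successors {v, w}; ◇((¬q → p) ∧ q) there: v:F, w:F. ✗
u: successors {u, z}; ◇((¬q → p) ∧ q) there: u:F, z:F. ✗
v: successors {s, u, y, z}; ◇((¬q → p) ∧ q) there: s:T, u:F, y:T, z:F. ✓
w: no successors, so ◇◇((¬q → p) ∧ q) fails. ✗
x: successors {t, u, x}; ◇((¬q → p) ∧ q) there: t:T, u:F, x:F. ✓
y: successors {v, z}; ◇((¬q → p) ∧ q) there: v:F, z:F. ✗
z: successors {u, y, z}; ◇((¬q → p) ∧ q) there: u:F, y:T, z:F. ✓
Satisfying worlds: {s, v, x, z}.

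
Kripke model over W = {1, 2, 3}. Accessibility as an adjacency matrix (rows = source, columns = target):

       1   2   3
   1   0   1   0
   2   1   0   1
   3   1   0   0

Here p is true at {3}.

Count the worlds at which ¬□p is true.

3

1: □p is F. ✓
2: □p is F. ✓
3: □p is F. ✓
Satisfying worlds: {1, 2, 3}.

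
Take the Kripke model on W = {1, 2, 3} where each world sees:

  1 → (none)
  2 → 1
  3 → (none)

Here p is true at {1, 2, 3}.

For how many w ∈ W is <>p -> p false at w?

0

1: <>p is F, p is T. ✓
2: <>p is T, p is T. ✓
3: <>p is F, p is T. ✓
Satisfying worlds: {1, 2, 3}.
So <>p -> p fails at the other 0 worlds.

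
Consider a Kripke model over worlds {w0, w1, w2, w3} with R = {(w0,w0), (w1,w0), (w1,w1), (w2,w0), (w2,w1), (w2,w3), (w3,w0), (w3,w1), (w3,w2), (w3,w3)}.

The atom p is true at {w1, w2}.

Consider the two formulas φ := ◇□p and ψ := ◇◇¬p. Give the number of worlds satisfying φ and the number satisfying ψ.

For ◇□p:
w0: successors {w0}; □p there: w0:F. ✗
w1: successors {w0, w1}; □p there: w0:F, w1:F. ✗
w2: successors {w0, w1, w3}; □p there: w0:F, w1:F, w3:F. ✗
w3: successors {w0, w1, w2, w3}; □p there: w0:F, w1:F, w2:F, w3:F. ✗
— 0 worlds.
For ◇◇¬p:
w0: successors {w0}; ◇¬p there: w0:T. ✓
w1: successors {w0, w1}; ◇¬p there: w0:T, w1:T. ✓
w2: successors {w0, w1, w3}; ◇¬p there: w0:T, w1:T, w3:T. ✓
w3: successors {w0, w1, w2, w3}; ◇¬p there: w0:T, w1:T, w2:T, w3:T. ✓
— 4 worlds.

0 and 4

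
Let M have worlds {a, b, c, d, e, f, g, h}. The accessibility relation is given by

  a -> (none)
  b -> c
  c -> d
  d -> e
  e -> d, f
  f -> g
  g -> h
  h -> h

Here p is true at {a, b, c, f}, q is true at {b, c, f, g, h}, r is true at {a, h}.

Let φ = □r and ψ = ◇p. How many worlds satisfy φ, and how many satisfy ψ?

3 and 2

For □r:
a: no successors, so □r holds vacuously. ✓
b: successors {c}; r there: c:F. ✗
c: successors {d}; r there: d:F. ✗
d: successors {e}; r there: e:F. ✗
e: successors {d, f}; r there: d:F, f:F. ✗
f: successors {g}; r there: g:F. ✗
g: successors {h}; r there: h:T. ✓
h: successors {h}; r there: h:T. ✓
— 3 worlds.
For ◇p:
a: no successors, so ◇p fails. ✗
b: successors {c}; p there: c:T. ✓
c: successors {d}; p there: d:F. ✗
d: successors {e}; p there: e:F. ✗
e: successors {d, f}; p there: d:F, f:T. ✓
f: successors {g}; p there: g:F. ✗
g: successors {h}; p there: h:F. ✗
h: successors {h}; p there: h:F. ✗
— 2 worlds.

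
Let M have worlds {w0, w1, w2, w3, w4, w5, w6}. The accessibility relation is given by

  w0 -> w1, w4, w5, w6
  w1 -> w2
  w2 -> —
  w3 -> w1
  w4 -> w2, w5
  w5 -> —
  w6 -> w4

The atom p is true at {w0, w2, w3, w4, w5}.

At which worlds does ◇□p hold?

w0: successors {w1, w4, w5, w6}; □p there: w1:T, w4:T, w5:T, w6:T. ✓
w1: successors {w2}; □p there: w2:T. ✓
w2: no successors, so ◇□p fails. ✗
w3: successors {w1}; □p there: w1:T. ✓
w4: successors {w2, w5}; □p there: w2:T, w5:T. ✓
w5: no successors, so ◇□p fails. ✗
w6: successors {w4}; □p there: w4:T. ✓

{w0, w1, w3, w4, w6}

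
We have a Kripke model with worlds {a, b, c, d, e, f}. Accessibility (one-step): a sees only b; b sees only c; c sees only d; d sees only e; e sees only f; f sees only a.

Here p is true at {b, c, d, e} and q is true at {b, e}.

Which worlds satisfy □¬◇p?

{d, e}

a: successors {b}; ¬◇p there: b:F. ✗
b: successors {c}; ¬◇p there: c:F. ✗
c: successors {d}; ¬◇p there: d:F. ✗
d: successors {e}; ¬◇p there: e:T. ✓
e: successors {f}; ¬◇p there: f:T. ✓
f: successors {a}; ¬◇p there: a:F. ✗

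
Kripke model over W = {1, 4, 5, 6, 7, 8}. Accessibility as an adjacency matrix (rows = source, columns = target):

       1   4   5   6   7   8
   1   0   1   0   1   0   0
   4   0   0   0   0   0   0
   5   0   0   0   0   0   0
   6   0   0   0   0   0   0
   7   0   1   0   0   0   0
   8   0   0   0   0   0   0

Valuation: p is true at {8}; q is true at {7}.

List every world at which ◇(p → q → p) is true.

{1, 7}

1: successors {4, 6}; p → q → p there: 4:T, 6:T. ✓
4: no successors, so ◇(p → q → p) fails. ✗
5: no successors, so ◇(p → q → p) fails. ✗
6: no successors, so ◇(p → q → p) fails. ✗
7: successors {4}; p → q → p there: 4:T. ✓
8: no successors, so ◇(p → q → p) fails. ✗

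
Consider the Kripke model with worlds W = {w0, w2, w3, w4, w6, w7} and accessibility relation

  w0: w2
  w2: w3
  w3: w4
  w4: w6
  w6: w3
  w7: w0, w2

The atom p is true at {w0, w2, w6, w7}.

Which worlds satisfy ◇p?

{w0, w4, w7}

w0: successors {w2}; p there: w2:T. ✓
w2: successors {w3}; p there: w3:F. ✗
w3: successors {w4}; p there: w4:F. ✗
w4: successors {w6}; p there: w6:T. ✓
w6: successors {w3}; p there: w3:F. ✗
w7: successors {w0, w2}; p there: w0:T, w2:T. ✓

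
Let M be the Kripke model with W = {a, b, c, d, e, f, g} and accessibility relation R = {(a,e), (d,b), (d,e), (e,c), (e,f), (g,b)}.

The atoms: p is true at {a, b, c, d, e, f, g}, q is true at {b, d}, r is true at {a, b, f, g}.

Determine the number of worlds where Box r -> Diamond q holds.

4

a: Box r is F, Diamond q is F. ✓
b: Box r is T, Diamond q is F. ✗
c: Box r is T, Diamond q is F. ✗
d: Box r is F, Diamond q is T. ✓
e: Box r is F, Diamond q is F. ✓
f: Box r is T, Diamond q is F. ✗
g: Box r is T, Diamond q is T. ✓
Satisfying worlds: {a, d, e, g}.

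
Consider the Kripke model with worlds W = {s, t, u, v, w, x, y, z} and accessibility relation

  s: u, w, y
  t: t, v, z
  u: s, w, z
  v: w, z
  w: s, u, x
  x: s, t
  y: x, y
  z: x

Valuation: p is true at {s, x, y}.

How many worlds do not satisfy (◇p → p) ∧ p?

5

s: ◇p → p is T, p is T. ✓
t: ◇p → p is T, p is F. ✗
u: ◇p → p is F, p is F. ✗
v: ◇p → p is T, p is F. ✗
w: ◇p → p is F, p is F. ✗
x: ◇p → p is T, p is T. ✓
y: ◇p → p is T, p is T. ✓
z: ◇p → p is F, p is F. ✗
Satisfying worlds: {s, x, y}.
So (◇p → p) ∧ p fails at the other 5 worlds.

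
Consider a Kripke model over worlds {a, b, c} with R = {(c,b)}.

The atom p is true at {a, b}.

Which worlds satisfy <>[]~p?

{c}

a: no successors, so <>[]~p fails. ✗
b: no successors, so <>[]~p fails. ✗
c: successors {b}; []~p there: b:T. ✓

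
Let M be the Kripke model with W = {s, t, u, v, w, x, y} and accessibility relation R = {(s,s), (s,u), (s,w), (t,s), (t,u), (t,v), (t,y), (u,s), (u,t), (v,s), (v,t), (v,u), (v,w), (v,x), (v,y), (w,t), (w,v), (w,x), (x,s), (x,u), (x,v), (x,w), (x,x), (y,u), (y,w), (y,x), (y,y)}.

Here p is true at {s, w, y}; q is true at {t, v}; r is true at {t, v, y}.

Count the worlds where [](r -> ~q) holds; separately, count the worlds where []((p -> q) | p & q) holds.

For [](r -> ~q):
s: successors {s, u, w}; r -> ~q there: s:T, u:T, w:T. ✓
t: successors {s, u, v, y}; r -> ~q there: s:T, u:T, v:F, y:T. ✗
u: successors {s, t}; r -> ~q there: s:T, t:F. ✗
v: successors {s, t, u, w, x, y}; r -> ~q there: s:T, t:F, u:T, w:T, x:T, y:T. ✗
w: successors {t, v, x}; r -> ~q there: t:F, v:F, x:T. ✗
x: successors {s, u, v, w, x}; r -> ~q there: s:T, u:T, v:F, w:T, x:T. ✗
y: successors {u, w, x, y}; r -> ~q there: u:T, w:T, x:T, y:T. ✓
— 2 worlds.
For []((p -> q) | p & q):
s: successors {s, u, w}; (p -> q) | p & q there: s:F, u:T, w:F. ✗
t: successors {s, u, v, y}; (p -> q) | p & q there: s:F, u:T, v:T, y:F. ✗
u: successors {s, t}; (p -> q) | p & q there: s:F, t:T. ✗
v: successors {s, t, u, w, x, y}; (p -> q) | p & q there: s:F, t:T, u:T, w:F, x:T, y:F. ✗
w: successors {t, v, x}; (p -> q) | p & q there: t:T, v:T, x:T. ✓
x: successors {s, u, v, w, x}; (p -> q) | p & q there: s:F, u:T, v:T, w:F, x:T. ✗
y: successors {u, w, x, y}; (p -> q) | p & q there: u:T, w:F, x:T, y:F. ✗
— 1 world.

2 and 1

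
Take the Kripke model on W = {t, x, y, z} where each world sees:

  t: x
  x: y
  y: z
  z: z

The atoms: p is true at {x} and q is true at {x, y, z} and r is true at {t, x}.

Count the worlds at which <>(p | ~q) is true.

t: successors {x}; p | ~q there: x:T. ✓
x: successors {y}; p | ~q there: y:F. ✗
y: successors {z}; p | ~q there: z:F. ✗
z: successors {z}; p | ~q there: z:F. ✗
Satisfying worlds: {t}.

1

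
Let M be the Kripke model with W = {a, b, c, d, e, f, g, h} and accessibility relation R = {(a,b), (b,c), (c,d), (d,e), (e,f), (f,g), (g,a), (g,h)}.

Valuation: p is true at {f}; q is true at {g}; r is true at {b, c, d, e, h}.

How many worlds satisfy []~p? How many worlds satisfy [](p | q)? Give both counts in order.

For []~p:
a: successors {b}; ~p there: b:T. ✓
b: successors {c}; ~p there: c:T. ✓
c: successors {d}; ~p there: d:T. ✓
d: successors {e}; ~p there: e:T. ✓
e: successors {f}; ~p there: f:F. ✗
f: successors {g}; ~p there: g:T. ✓
g: successors {a, h}; ~p there: a:T, h:T. ✓
h: no successors, so []~p holds vacuously. ✓
— 7 worlds.
For [](p | q):
a: successors {b}; p | q there: b:F. ✗
b: successors {c}; p | q there: c:F. ✗
c: successors {d}; p | q there: d:F. ✗
d: successors {e}; p | q there: e:F. ✗
e: successors {f}; p | q there: f:T. ✓
f: successors {g}; p | q there: g:T. ✓
g: successors {a, h}; p | q there: a:F, h:F. ✗
h: no successors, so [](p | q) holds vacuously. ✓
— 3 worlds.

7 and 3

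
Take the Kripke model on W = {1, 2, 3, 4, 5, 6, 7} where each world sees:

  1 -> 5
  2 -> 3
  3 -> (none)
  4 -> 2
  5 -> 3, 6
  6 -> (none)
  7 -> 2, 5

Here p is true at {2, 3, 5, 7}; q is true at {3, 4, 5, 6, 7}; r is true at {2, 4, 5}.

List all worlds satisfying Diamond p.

1: successors {5}; p there: 5:T. ✓
2: successors {3}; p there: 3:T. ✓
3: no successors, so Diamond p fails. ✗
4: successors {2}; p there: 2:T. ✓
5: successors {3, 6}; p there: 3:T, 6:F. ✓
6: no successors, so Diamond p fails. ✗
7: successors {2, 5}; p there: 2:T, 5:T. ✓

{1, 2, 4, 5, 7}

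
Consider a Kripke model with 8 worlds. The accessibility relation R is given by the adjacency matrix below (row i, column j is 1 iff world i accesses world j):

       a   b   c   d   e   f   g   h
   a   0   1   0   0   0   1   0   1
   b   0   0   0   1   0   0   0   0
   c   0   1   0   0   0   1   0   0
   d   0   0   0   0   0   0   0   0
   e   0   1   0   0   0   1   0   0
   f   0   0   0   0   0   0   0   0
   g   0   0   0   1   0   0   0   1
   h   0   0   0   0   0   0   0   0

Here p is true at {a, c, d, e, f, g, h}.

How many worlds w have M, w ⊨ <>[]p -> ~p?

4

a: <>[]p is T, ~p is F. ✗
b: <>[]p is T, ~p is T. ✓
c: <>[]p is T, ~p is F. ✗
d: <>[]p is F, ~p is F. ✓
e: <>[]p is T, ~p is F. ✗
f: <>[]p is F, ~p is F. ✓
g: <>[]p is T, ~p is F. ✗
h: <>[]p is F, ~p is F. ✓
Satisfying worlds: {b, d, f, h}.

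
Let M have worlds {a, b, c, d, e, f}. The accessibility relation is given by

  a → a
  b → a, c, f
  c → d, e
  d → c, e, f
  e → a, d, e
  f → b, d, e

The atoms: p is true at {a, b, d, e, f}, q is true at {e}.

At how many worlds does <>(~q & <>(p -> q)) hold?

a: successors {a}; ~q & <>(p -> q) there: a:F. ✗
b: successors {a, c, f}; ~q & <>(p -> q) there: a:F, c:T, f:T. ✓
c: successors {d, e}; ~q & <>(p -> q) there: d:T, e:F. ✓
d: successors {c, e, f}; ~q & <>(p -> q) there: c:T, e:F, f:T. ✓
e: successors {a, d, e}; ~q & <>(p -> q) there: a:F, d:T, e:F. ✓
f: successors {b, d, e}; ~q & <>(p -> q) there: b:T, d:T, e:F. ✓
Satisfying worlds: {b, c, d, e, f}.

5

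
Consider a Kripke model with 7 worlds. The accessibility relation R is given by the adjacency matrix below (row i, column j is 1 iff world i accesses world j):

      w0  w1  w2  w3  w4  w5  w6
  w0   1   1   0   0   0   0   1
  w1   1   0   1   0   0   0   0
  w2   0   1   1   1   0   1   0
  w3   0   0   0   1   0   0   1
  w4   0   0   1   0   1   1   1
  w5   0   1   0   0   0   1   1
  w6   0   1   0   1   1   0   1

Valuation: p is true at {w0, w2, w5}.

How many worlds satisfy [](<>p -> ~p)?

2

w0: successors {w0, w1, w6}; <>p -> ~p there: w0:F, w1:T, w6:T. ✗
w1: successors {w0, w2}; <>p -> ~p there: w0:F, w2:F. ✗
w2: successors {w1, w2, w3, w5}; <>p -> ~p there: w1:T, w2:F, w3:T, w5:F. ✗
w3: successors {w3, w6}; <>p -> ~p there: w3:T, w6:T. ✓
w4: successors {w2, w4, w5, w6}; <>p -> ~p there: w2:F, w4:T, w5:F, w6:T. ✗
w5: successors {w1, w5, w6}; <>p -> ~p there: w1:T, w5:F, w6:T. ✗
w6: successors {w1, w3, w4, w6}; <>p -> ~p there: w1:T, w3:T, w4:T, w6:T. ✓
Satisfying worlds: {w3, w6}.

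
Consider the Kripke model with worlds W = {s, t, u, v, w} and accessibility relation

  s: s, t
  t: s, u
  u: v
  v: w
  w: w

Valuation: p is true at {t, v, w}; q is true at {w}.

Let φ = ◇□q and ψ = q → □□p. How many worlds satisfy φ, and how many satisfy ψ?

For ◇□q:
s: successors {s, t}; □q there: s:F, t:F. ✗
t: successors {s, u}; □q there: s:F, u:F. ✗
u: successors {v}; □q there: v:T. ✓
v: successors {w}; □q there: w:T. ✓
w: successors {w}; □q there: w:T. ✓
— 3 worlds.
For q → □□p:
s: q is F, □□p is F. ✓
t: q is F, □□p is F. ✓
u: q is F, □□p is T. ✓
v: q is F, □□p is T. ✓
w: q is T, □□p is T. ✓
— 5 worlds.

3 and 5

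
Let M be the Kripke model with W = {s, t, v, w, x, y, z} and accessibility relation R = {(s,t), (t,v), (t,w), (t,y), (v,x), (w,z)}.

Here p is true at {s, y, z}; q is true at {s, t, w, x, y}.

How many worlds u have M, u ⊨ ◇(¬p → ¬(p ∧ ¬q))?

4

s: successors {t}; ¬p → ¬(p ∧ ¬q) there: t:T. ✓
t: successors {v, w, y}; ¬p → ¬(p ∧ ¬q) there: v:T, w:T, y:T. ✓
v: successors {x}; ¬p → ¬(p ∧ ¬q) there: x:T. ✓
w: successors {z}; ¬p → ¬(p ∧ ¬q) there: z:T. ✓
x: no successors, so ◇(¬p → ¬(p ∧ ¬q)) fails. ✗
y: no successors, so ◇(¬p → ¬(p ∧ ¬q)) fails. ✗
z: no successors, so ◇(¬p → ¬(p ∧ ¬q)) fails. ✗
Satisfying worlds: {s, t, v, w}.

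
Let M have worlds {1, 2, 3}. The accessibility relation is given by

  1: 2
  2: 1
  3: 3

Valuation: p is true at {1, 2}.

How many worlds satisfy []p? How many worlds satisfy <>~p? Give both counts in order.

For []p:
1: successors {2}; p there: 2:T. ✓
2: successors {1}; p there: 1:T. ✓
3: successors {3}; p there: 3:F. ✗
— 2 worlds.
For <>~p:
1: successors {2}; ~p there: 2:F. ✗
2: successors {1}; ~p there: 1:F. ✗
3: successors {3}; ~p there: 3:T. ✓
— 1 world.

2 and 1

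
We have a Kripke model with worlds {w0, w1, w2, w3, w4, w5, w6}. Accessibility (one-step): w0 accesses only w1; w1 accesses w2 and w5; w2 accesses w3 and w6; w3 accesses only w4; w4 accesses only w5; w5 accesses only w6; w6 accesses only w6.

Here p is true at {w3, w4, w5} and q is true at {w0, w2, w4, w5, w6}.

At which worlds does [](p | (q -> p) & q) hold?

w0: successors {w1}; p | (q -> p) & q there: w1:F. ✗
w1: successors {w2, w5}; p | (q -> p) & q there: w2:F, w5:T. ✗
w2: successors {w3, w6}; p | (q -> p) & q there: w3:T, w6:F. ✗
w3: successors {w4}; p | (q -> p) & q there: w4:T. ✓
w4: successors {w5}; p | (q -> p) & q there: w5:T. ✓
w5: successors {w6}; p | (q -> p) & q there: w6:F. ✗
w6: successors {w6}; p | (q -> p) & q there: w6:F. ✗

{w3, w4}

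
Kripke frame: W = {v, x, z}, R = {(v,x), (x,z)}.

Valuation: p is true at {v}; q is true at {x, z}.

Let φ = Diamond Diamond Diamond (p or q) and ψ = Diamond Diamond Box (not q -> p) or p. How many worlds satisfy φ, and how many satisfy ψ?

0 and 1

For Diamond Diamond Diamond (p or q):
v: successors {x}; Diamond Diamond (p or q) there: x:F. ✗
x: successors {z}; Diamond Diamond (p or q) there: z:F. ✗
z: no successors, so Diamond Diamond Diamond (p or q) fails. ✗
— 0 worlds.
For Diamond Diamond Box (not q -> p) or p:
v: Diamond Diamond Box (not q -> p) is T, p is T. ✓
x: Diamond Diamond Box (not q -> p) is F, p is F. ✗
z: Diamond Diamond Box (not q -> p) is F, p is F. ✗
— 1 world.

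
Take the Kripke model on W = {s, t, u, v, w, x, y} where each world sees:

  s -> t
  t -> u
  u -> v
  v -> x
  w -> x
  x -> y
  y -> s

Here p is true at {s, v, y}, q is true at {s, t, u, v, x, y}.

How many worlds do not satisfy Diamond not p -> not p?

2

s: Diamond not p is T, not p is F. ✗
t: Diamond not p is T, not p is T. ✓
u: Diamond not p is F, not p is T. ✓
v: Diamond not p is T, not p is F. ✗
w: Diamond not p is T, not p is T. ✓
x: Diamond not p is F, not p is T. ✓
y: Diamond not p is F, not p is F. ✓
Satisfying worlds: {t, u, w, x, y}.
So Diamond not p -> not p fails at the other 2 worlds.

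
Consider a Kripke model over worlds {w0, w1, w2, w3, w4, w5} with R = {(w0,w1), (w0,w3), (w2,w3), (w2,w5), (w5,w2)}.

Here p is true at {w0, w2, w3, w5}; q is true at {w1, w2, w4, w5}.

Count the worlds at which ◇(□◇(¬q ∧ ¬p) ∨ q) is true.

w0: successors {w1, w3}; □◇(¬q ∧ ¬p) ∨ q there: w1:T, w3:T. ✓
w1: no successors, so ◇(□◇(¬q ∧ ¬p) ∨ q) fails. ✗
w2: successors {w3, w5}; □◇(¬q ∧ ¬p) ∨ q there: w3:T, w5:T. ✓
w3: no successors, so ◇(□◇(¬q ∧ ¬p) ∨ q) fails. ✗
w4: no successors, so ◇(□◇(¬q ∧ ¬p) ∨ q) fails. ✗
w5: successors {w2}; □◇(¬q ∧ ¬p) ∨ q there: w2:T. ✓
Satisfying worlds: {w0, w2, w5}.

3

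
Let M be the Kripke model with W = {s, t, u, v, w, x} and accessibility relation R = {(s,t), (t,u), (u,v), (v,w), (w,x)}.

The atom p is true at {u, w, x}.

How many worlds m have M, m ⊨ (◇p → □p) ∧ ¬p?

s: ◇p → □p is T, ¬p is T. ✓
t: ◇p → □p is T, ¬p is T. ✓
u: ◇p → □p is T, ¬p is F. ✗
v: ◇p → □p is T, ¬p is T. ✓
w: ◇p → □p is T, ¬p is F. ✗
x: ◇p → □p is T, ¬p is F. ✗
Satisfying worlds: {s, t, v}.

3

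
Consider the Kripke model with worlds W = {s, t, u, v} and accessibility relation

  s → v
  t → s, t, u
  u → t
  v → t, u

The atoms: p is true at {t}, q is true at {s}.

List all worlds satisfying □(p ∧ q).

∅

s: successors {v}; p ∧ q there: v:F. ✗
t: successors {s, t, u}; p ∧ q there: s:F, t:F, u:F. ✗
u: successors {t}; p ∧ q there: t:F. ✗
v: successors {t, u}; p ∧ q there: t:F, u:F. ✗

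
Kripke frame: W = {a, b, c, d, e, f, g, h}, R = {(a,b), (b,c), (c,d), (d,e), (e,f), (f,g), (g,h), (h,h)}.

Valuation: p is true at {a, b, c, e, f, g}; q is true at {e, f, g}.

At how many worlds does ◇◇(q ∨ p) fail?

a: successors {b}; ◇(q ∨ p) there: b:T. ✓
b: successors {c}; ◇(q ∨ p) there: c:F. ✗
c: successors {d}; ◇(q ∨ p) there: d:T. ✓
d: successors {e}; ◇(q ∨ p) there: e:T. ✓
e: successors {f}; ◇(q ∨ p) there: f:T. ✓
f: successors {g}; ◇(q ∨ p) there: g:F. ✗
g: successors {h}; ◇(q ∨ p) there: h:F. ✗
h: successors {h}; ◇(q ∨ p) there: h:F. ✗
Satisfying worlds: {a, c, d, e}.
So ◇◇(q ∨ p) fails at the other 4 worlds.

4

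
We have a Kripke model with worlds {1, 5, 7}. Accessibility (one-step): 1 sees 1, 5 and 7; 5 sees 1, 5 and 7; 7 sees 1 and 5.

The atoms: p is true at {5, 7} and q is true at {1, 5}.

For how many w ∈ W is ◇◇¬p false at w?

0

1: successors {1, 5, 7}; ◇¬p there: 1:T, 5:T, 7:T. ✓
5: successors {1, 5, 7}; ◇¬p there: 1:T, 5:T, 7:T. ✓
7: successors {1, 5}; ◇¬p there: 1:T, 5:T. ✓
Satisfying worlds: {1, 5, 7}.
So ◇◇¬p fails at the other 0 worlds.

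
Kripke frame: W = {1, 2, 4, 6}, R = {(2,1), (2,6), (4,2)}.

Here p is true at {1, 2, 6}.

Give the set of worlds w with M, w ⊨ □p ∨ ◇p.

1: □p is T, ◇p is F. ✓
2: □p is T, ◇p is T. ✓
4: □p is T, ◇p is T. ✓
6: □p is T, ◇p is F. ✓

{1, 2, 4, 6}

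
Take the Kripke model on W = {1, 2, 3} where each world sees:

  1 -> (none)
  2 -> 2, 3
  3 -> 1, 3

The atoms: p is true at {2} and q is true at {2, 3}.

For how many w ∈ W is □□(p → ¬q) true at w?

1: no successors, so □□(p → ¬q) holds vacuously. ✓
2: successors {2, 3}; □(p → ¬q) there: 2:F, 3:T. ✗
3: successors {1, 3}; □(p → ¬q) there: 1:T, 3:T. ✓
Satisfying worlds: {1, 3}.

2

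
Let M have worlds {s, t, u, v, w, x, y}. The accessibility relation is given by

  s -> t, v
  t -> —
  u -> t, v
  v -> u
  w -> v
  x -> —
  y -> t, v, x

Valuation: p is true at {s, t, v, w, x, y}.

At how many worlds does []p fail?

1

s: successors {t, v}; p there: t:T, v:T. ✓
t: no successors, so []p holds vacuously. ✓
u: successors {t, v}; p there: t:T, v:T. ✓
v: successors {u}; p there: u:F. ✗
w: successors {v}; p there: v:T. ✓
x: no successors, so []p holds vacuously. ✓
y: successors {t, v, x}; p there: t:T, v:T, x:T. ✓
Satisfying worlds: {s, t, u, w, x, y}.
So []p fails at the other 1 world.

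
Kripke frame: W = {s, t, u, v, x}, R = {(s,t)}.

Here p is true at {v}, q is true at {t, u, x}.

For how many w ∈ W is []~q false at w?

s: successors {t}; ~q there: t:F. ✗
t: no successors, so []~q holds vacuously. ✓
u: no successors, so []~q holds vacuously. ✓
v: no successors, so []~q holds vacuously. ✓
x: no successors, so []~q holds vacuously. ✓
Satisfying worlds: {t, u, v, x}.
So []~q fails at the other 1 world.

1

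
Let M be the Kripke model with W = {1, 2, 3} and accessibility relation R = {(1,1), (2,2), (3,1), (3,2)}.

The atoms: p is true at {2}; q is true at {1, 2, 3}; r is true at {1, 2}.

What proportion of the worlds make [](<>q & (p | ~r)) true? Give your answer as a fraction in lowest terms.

1: successors {1}; <>q & (p | ~r) there: 1:F. ✗
2: successors {2}; <>q & (p | ~r) there: 2:T. ✓
3: successors {1, 2}; <>q & (p | ~r) there: 1:F, 2:T. ✗
That's 1 of 3 worlds, so 1/3.

1/3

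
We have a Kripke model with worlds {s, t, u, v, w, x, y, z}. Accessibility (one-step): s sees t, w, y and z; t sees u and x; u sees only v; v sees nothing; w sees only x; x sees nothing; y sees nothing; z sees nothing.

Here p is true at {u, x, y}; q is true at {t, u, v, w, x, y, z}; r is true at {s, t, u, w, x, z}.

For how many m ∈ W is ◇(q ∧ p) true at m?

s: successors {t, w, y, z}; q ∧ p there: t:F, w:F, y:T, z:F. ✓
t: successors {u, x}; q ∧ p there: u:T, x:T. ✓
u: successors {v}; q ∧ p there: v:F. ✗
v: no successors, so ◇(q ∧ p) fails. ✗
w: successors {x}; q ∧ p there: x:T. ✓
x: no successors, so ◇(q ∧ p) fails. ✗
y: no successors, so ◇(q ∧ p) fails. ✗
z: no successors, so ◇(q ∧ p) fails. ✗
Satisfying worlds: {s, t, w}.

3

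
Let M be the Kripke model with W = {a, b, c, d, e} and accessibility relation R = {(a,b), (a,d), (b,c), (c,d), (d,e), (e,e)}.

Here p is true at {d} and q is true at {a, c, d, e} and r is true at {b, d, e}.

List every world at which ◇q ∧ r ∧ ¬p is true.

{b, e}

a: ◇q is T, r ∧ ¬p is F. ✗
b: ◇q is T, r ∧ ¬p is T. ✓
c: ◇q is T, r ∧ ¬p is F. ✗
d: ◇q is T, r ∧ ¬p is F. ✗
e: ◇q is T, r ∧ ¬p is T. ✓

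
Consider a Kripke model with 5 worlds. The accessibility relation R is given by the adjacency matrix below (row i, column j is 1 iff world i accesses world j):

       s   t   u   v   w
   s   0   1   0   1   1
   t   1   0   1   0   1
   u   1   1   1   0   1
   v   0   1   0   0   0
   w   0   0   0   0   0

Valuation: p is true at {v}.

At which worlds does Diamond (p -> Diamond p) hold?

{s, t, u, v}

s: successors {t, v, w}; p -> Diamond p there: t:T, v:F, w:T. ✓
t: successors {s, u, w}; p -> Diamond p there: s:T, u:T, w:T. ✓
u: successors {s, t, u, w}; p -> Diamond p there: s:T, t:T, u:T, w:T. ✓
v: successors {t}; p -> Diamond p there: t:T. ✓
w: no successors, so Diamond (p -> Diamond p) fails. ✗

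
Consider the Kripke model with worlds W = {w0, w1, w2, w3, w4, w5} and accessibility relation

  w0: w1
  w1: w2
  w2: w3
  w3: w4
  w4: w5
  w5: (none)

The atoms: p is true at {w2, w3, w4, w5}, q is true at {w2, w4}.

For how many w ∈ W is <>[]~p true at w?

1

w0: successors {w1}; []~p there: w1:F. ✗
w1: successors {w2}; []~p there: w2:F. ✗
w2: successors {w3}; []~p there: w3:F. ✗
w3: successors {w4}; []~p there: w4:F. ✗
w4: successors {w5}; []~p there: w5:T. ✓
w5: no successors, so <>[]~p fails. ✗
Satisfying worlds: {w4}.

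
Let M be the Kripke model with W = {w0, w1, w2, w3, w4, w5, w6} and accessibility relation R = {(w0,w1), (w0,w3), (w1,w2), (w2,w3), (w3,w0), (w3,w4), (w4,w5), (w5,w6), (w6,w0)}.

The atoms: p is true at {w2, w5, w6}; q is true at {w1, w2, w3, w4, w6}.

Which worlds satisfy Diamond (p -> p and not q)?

w0: successors {w1, w3}; p -> p and not q there: w1:T, w3:T. ✓
w1: successors {w2}; p -> p and not q there: w2:F. ✗
w2: successors {w3}; p -> p and not q there: w3:T. ✓
w3: successors {w0, w4}; p -> p and not q there: w0:T, w4:T. ✓
w4: successors {w5}; p -> p and not q there: w5:T. ✓
w5: successors {w6}; p -> p and not q there: w6:F. ✗
w6: successors {w0}; p -> p and not q there: w0:T. ✓

{w0, w2, w3, w4, w6}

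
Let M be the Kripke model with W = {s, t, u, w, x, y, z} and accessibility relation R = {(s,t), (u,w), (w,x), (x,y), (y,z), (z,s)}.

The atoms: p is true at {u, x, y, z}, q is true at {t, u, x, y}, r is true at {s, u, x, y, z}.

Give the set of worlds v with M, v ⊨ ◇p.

s: successors {t}; p there: t:F. ✗
t: no successors, so ◇p fails. ✗
u: successors {w}; p there: w:F. ✗
w: successors {x}; p there: x:T. ✓
x: successors {y}; p there: y:T. ✓
y: successors {z}; p there: z:T. ✓
z: successors {s}; p there: s:F. ✗

{w, x, y}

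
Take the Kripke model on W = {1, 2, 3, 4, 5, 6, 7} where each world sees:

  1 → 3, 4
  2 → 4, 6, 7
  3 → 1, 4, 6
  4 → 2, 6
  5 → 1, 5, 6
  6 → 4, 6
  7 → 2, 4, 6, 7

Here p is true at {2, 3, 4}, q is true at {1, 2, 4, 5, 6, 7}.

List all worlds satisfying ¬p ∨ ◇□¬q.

1: ¬p is T, ◇□¬q is F. ✓
2: ¬p is F, ◇□¬q is F. ✗
3: ¬p is F, ◇□¬q is F. ✗
4: ¬p is F, ◇□¬q is F. ✗
5: ¬p is T, ◇□¬q is F. ✓
6: ¬p is T, ◇□¬q is F. ✓
7: ¬p is T, ◇□¬q is F. ✓

{1, 5, 6, 7}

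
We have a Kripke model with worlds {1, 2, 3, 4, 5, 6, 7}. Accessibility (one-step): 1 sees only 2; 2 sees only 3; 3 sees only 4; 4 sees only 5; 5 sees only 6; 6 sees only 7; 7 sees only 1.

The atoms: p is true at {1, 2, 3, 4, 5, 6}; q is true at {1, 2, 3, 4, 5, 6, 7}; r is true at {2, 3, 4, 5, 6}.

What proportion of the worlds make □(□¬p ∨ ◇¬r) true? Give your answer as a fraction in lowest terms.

1: successors {2}; □¬p ∨ ◇¬r there: 2:F. ✗
2: successors {3}; □¬p ∨ ◇¬r there: 3:F. ✗
3: successors {4}; □¬p ∨ ◇¬r there: 4:F. ✗
4: successors {5}; □¬p ∨ ◇¬r there: 5:F. ✗
5: successors {6}; □¬p ∨ ◇¬r there: 6:T. ✓
6: successors {7}; □¬p ∨ ◇¬r there: 7:T. ✓
7: successors {1}; □¬p ∨ ◇¬r there: 1:F. ✗
That's 2 of 7 worlds, so 2/7.

2/7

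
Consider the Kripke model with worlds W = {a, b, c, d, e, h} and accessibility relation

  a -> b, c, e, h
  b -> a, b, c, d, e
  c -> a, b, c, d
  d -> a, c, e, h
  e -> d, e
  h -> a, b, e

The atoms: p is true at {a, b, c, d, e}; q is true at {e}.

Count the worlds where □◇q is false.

a: successors {b, c, e, h}; ◇q there: b:T, c:F, e:T, h:T. ✗
b: successors {a, b, c, d, e}; ◇q there: a:T, b:T, c:F, d:T, e:T. ✗
c: successors {a, b, c, d}; ◇q there: a:T, b:T, c:F, d:T. ✗
d: successors {a, c, e, h}; ◇q there: a:T, c:F, e:T, h:T. ✗
e: successors {d, e}; ◇q there: d:T, e:T. ✓
h: successors {a, b, e}; ◇q there: a:T, b:T, e:T. ✓
Satisfying worlds: {e, h}.
So □◇q fails at the other 4 worlds.

4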